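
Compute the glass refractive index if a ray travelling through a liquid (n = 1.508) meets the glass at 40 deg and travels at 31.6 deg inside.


Apply Snell's law: n1 * sin(theta1) = n2 * sin(theta2)
  n2 = n1 * sin(theta1) / sin(theta2)
  sin(40) = 0.642788
  sin(31.6) = 0.523986
  n2 = 1.508 * 0.642788 / 0.523986 = 1.8499

1.8499


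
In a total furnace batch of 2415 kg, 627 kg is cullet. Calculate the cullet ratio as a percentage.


Cullet ratio = (cullet mass / total batch mass) * 100
  Ratio = 627 / 2415 * 100 = 25.96%

25.96%


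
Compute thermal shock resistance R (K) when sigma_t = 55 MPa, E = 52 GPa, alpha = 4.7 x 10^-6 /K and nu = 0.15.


Thermal shock resistance: R = sigma * (1 - nu) / (E * alpha)
  Numerator = 55 * (1 - 0.15) = 46.75
  Denominator = 52 * 1000 * (4.7 x 10^-6) = 0.2444
  R = 46.75 / 0.2444 = 191.3 K

191.3 K


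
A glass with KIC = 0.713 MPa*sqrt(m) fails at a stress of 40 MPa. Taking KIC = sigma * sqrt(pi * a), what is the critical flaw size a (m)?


Rearrange KIC = sigma * sqrt(pi * a):
  sqrt(pi * a) = KIC / sigma
  sqrt(pi * a) = 0.713 / 40 = 0.017825
  a = (KIC / sigma)^2 / pi
  a = 0.017825^2 / pi = 0.0001011 m

0.0001011 m


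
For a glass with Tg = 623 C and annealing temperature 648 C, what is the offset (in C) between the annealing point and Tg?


Offset = T_anneal - Tg:
  offset = 648 - 623 = 25 C

25 C


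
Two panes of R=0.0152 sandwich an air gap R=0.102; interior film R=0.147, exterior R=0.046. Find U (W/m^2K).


Total thermal resistance (series):
  R_total = R_in + R_glass + R_air + R_glass + R_out
  R_total = 0.147 + 0.0152 + 0.102 + 0.0152 + 0.046 = 0.3254 m^2K/W
U-value = 1 / R_total = 1 / 0.3254 = 3.073 W/m^2K

3.073 W/m^2K


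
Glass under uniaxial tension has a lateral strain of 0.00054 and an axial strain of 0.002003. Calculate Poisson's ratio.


Poisson's ratio: nu = lateral strain / axial strain
  nu = 0.00054 / 0.002003 = 0.2696

0.2696


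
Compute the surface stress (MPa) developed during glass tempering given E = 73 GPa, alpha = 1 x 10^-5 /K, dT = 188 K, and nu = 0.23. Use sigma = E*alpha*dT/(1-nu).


Tempering stress: sigma = E * alpha * dT / (1 - nu)
  E (MPa) = 73 * 1000 = 73000
  Numerator = 73000 * (1 x 10^-5) * 188 = 137.24
  Denominator = 1 - 0.23 = 0.77
  sigma = 137.24 / 0.77 = 178.2 MPa

178.2 MPa


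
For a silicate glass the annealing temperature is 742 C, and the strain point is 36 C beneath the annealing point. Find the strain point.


Strain point = annealing point - difference:
  T_strain = 742 - 36 = 706 C

706 C


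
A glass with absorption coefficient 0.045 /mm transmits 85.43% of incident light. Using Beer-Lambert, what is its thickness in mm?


Rearrange T = exp(-alpha * thickness):
  thickness = -ln(T) / alpha
  T = 85.43/100 = 0.8543
  ln(T) = -0.15747
  -ln(T) = 0.15747
  thickness = 0.15747 / 0.045 = 3.5 mm

3.5 mm


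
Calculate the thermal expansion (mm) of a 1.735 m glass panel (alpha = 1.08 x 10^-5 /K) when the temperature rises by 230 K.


Thermal expansion formula: dL = alpha * L0 * dT
  dL = (1.08 x 10^-5) * 1.735 * 230 = 0.00430974 m
Convert to mm: 0.00430974 * 1000 = 4.3097 mm

4.3097 mm


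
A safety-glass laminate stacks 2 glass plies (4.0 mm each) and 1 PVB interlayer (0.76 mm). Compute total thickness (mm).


Total thickness = glass contribution + PVB contribution
  Glass: 2 * 4.0 = 8.0 mm
  PVB: 1 * 0.76 = 0.76 mm
  Total = 8.0 + 0.76 = 8.76 mm

8.76 mm


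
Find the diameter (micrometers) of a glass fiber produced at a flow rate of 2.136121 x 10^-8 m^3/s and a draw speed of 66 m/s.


Cross-sectional area from continuity:
  A = Q / v = 2.136121 x 10^-8 / 66 = 3.236547 x 10^-10 m^2
Diameter from circular cross-section:
  d = sqrt(4A / pi) * 10^6 (m -> um)
  d = sqrt(4 * 3.236547 x 10^-10 / pi) * 10^6 = 20.3 um

20.3 um


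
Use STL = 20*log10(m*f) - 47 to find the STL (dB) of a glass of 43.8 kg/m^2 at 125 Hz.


Mass law: STL = 20 * log10(m * f) - 47
  m * f = 43.8 * 125 = 5475
  log10(5475) = 3.73838
  STL = 20 * 3.73838 - 47 = 74.7676 - 47 = 27.8 dB

27.8 dB


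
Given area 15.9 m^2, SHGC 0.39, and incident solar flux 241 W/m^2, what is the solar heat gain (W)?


Solar heat gain: Q = Area * SHGC * Irradiance
  Q = 15.9 * 0.39 * 241 = 1494.4 W

1494.4 W


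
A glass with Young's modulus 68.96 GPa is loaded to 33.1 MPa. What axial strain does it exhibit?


Rearrange E = sigma / epsilon:
  epsilon = sigma / E
  E (MPa) = 68.96 * 1000 = 68960
  epsilon = 33.1 / 68960 = 0.00048

0.00048


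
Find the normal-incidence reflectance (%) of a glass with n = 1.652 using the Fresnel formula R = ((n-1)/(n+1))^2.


Fresnel reflectance at normal incidence:
  R = ((n - 1)/(n + 1))^2
  (n - 1)/(n + 1) = (1.652 - 1)/(1.652 + 1) = 0.245852
  R = 0.245852^2 = 0.0604432
  R(%) = 0.0604432 * 100 = 6.044%

6.044%


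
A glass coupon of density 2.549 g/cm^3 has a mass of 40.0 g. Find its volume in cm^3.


Rearrange rho = m / V:
  V = m / rho
  V = 40.0 / 2.549 = 15.692 cm^3

15.692 cm^3


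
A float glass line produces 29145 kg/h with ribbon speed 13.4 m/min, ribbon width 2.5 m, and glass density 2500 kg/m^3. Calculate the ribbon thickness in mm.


Ribbon cross-section from mass balance:
  Volume rate = throughput / density = 29145 / 2500 = 11.658 m^3/h
  thickness = volume rate / (speed * 60 * width), i.e.
  thickness = throughput / (60 * speed * width * density) * 1000
  thickness = 29145 / (60 * 13.4 * 2.5 * 2500) * 1000 = 5.8 mm

5.8 mm


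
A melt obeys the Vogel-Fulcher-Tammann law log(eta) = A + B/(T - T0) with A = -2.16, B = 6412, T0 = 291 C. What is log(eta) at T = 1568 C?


VFT equation: log(eta) = A + B / (T - T0)
  T - T0 = 1568 - 291 = 1277
  B / (T - T0) = 6412 / 1277 = 5.021
  log(eta) = -2.16 + 5.021 = 2.861

2.861


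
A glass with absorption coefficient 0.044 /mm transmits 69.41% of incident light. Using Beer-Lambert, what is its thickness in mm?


Rearrange T = exp(-alpha * thickness):
  thickness = -ln(T) / alpha
  T = 69.41/100 = 0.6941
  ln(T) = -0.36514
  -ln(T) = 0.36514
  thickness = 0.36514 / 0.044 = 8.3 mm

8.3 mm


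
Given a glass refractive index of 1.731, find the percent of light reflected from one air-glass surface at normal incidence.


Fresnel reflectance at normal incidence:
  R = ((n - 1)/(n + 1))^2
  (n - 1)/(n + 1) = (1.731 - 1)/(1.731 + 1) = 0.267668
  R = 0.267668^2 = 0.0716462
  R(%) = 0.0716462 * 100 = 7.165%

7.165%


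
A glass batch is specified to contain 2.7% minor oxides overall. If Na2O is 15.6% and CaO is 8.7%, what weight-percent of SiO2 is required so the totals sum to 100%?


Known pieces sum to 100%:
  SiO2 = 100 - (others + Na2O + CaO)
  SiO2 = 100 - (2.7 + 15.6 + 8.7) = 73.0%

73.0%


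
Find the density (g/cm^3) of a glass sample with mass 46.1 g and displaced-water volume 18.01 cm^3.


Use the definition of density:
  rho = mass / volume
  rho = 46.1 / 18.01 = 2.56 g/cm^3

2.56 g/cm^3


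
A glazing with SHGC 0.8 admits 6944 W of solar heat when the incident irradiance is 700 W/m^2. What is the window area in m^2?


Rearrange Q = Area * SHGC * Irradiance:
  Area = Q / (SHGC * Irradiance)
  Area = 6944 / (0.8 * 700) = 12.4 m^2

12.4 m^2


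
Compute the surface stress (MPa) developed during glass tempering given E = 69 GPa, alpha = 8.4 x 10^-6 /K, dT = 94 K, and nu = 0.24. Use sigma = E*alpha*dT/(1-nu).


Tempering stress: sigma = E * alpha * dT / (1 - nu)
  E (MPa) = 69 * 1000 = 69000
  Numerator = 69000 * (8.4 x 10^-6) * 94 = 54.4824
  Denominator = 1 - 0.24 = 0.76
  sigma = 54.4824 / 0.76 = 71.7 MPa

71.7 MPa


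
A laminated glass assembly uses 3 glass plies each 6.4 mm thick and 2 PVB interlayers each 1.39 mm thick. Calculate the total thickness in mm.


Total thickness = glass contribution + PVB contribution
  Glass: 3 * 6.4 = 19.2 mm
  PVB: 2 * 1.39 = 2.78 mm
  Total = 19.2 + 2.78 = 21.98 mm

21.98 mm


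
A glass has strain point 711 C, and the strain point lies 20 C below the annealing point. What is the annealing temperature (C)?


T_anneal = T_strain + gap:
  T_anneal = 711 + 20 = 731 C

731 C


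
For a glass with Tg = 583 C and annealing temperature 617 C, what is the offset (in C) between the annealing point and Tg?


Offset = T_anneal - Tg:
  offset = 617 - 583 = 34 C

34 C


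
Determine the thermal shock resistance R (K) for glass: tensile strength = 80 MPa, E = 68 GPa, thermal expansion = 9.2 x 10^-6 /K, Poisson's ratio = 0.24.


Thermal shock resistance: R = sigma * (1 - nu) / (E * alpha)
  Numerator = 80 * (1 - 0.24) = 60.8
  Denominator = 68 * 1000 * (9.2 x 10^-6) = 0.6256
  R = 60.8 / 0.6256 = 97.2 K

97.2 K


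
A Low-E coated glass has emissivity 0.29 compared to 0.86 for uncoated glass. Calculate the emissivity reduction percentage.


Percentage reduction = (1 - coated/uncoated) * 100
  Ratio = 0.29 / 0.86 = 0.3372
  Reduction = (1 - 0.3372) * 100 = 66.3%

66.3%


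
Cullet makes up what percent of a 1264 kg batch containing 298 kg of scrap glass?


Cullet ratio = (cullet mass / total batch mass) * 100
  Ratio = 298 / 1264 * 100 = 23.58%

23.58%


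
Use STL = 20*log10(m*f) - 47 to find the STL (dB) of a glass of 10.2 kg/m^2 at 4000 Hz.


Mass law: STL = 20 * log10(m * f) - 47
  m * f = 10.2 * 4000 = 40800
  log10(40800) = 4.61066
  STL = 20 * 4.61066 - 47 = 92.2132 - 47 = 45.2 dB

45.2 dB


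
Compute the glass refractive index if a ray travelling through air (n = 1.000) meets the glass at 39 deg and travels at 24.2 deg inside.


Apply Snell's law: n1 * sin(theta1) = n2 * sin(theta2)
  n2 = n1 * sin(theta1) / sin(theta2)
  sin(39) = 0.62932
  sin(24.2) = 0.409923
  n2 = 1.000 * 0.62932 / 0.409923 = 1.5352

1.5352


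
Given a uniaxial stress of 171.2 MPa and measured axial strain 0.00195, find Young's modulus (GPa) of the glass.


Young's modulus: E = stress / strain
  E = 171.2 MPa / 0.00195 = 87794.87 MPa
Convert to GPa: 87794.87 / 1000 = 87.79 GPa

87.79 GPa


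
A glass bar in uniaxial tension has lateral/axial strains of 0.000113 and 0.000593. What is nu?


Poisson's ratio: nu = lateral strain / axial strain
  nu = 0.000113 / 0.000593 = 0.1906

0.1906


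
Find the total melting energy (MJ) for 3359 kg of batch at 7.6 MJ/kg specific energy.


Total energy = mass * specific energy
  E = 3359 * 7.6 = 25528.4 MJ

25528.4 MJ


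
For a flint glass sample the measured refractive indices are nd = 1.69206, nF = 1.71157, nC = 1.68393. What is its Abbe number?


Abbe number formula: Vd = (nd - 1) / (nF - nC)
  nd - 1 = 1.69206 - 1 = 0.69206
  nF - nC = 1.71157 - 1.68393 = 0.02764
  Vd = 0.69206 / 0.02764 = 25.04

25.04


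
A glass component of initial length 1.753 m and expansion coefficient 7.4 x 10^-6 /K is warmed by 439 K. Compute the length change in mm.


Thermal expansion formula: dL = alpha * L0 * dT
  dL = (7.4 x 10^-6) * 1.753 * 439 = 0.0056948 m
Convert to mm: 0.0056948 * 1000 = 5.6948 mm

5.6948 mm


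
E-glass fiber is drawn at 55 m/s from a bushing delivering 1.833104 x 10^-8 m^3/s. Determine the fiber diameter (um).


Cross-sectional area from continuity:
  A = Q / v = 1.833104 x 10^-8 / 55 = 3.332916 x 10^-10 m^2
Diameter from circular cross-section:
  d = sqrt(4A / pi) * 10^6 (m -> um)
  d = sqrt(4 * 3.332916 x 10^-10 / pi) * 10^6 = 20.6 um

20.6 um


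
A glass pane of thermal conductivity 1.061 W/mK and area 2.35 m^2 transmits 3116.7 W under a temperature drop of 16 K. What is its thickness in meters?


Fourier's law: t = k * A * dT / Q
  t = 1.061 * 2.35 * 16 / 3116.7
  t = 39.8936 / 3116.7 = 0.0128 m

0.0128 m


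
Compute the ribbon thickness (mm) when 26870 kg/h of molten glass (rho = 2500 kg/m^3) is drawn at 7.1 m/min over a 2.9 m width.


Ribbon cross-section from mass balance:
  Volume rate = throughput / density = 26870 / 2500 = 10.748 m^3/h
  thickness = volume rate / (speed * 60 * width), i.e.
  thickness = throughput / (60 * speed * width * density) * 1000
  thickness = 26870 / (60 * 7.1 * 2.9 * 2500) * 1000 = 8.7 mm

8.7 mm


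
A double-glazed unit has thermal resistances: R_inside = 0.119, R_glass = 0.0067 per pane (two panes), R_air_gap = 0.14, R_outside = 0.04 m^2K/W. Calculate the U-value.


Total thermal resistance (series):
  R_total = R_in + R_glass + R_air + R_glass + R_out
  R_total = 0.119 + 0.0067 + 0.14 + 0.0067 + 0.04 = 0.3124 m^2K/W
U-value = 1 / R_total = 1 / 0.3124 = 3.201 W/m^2K

3.201 W/m^2K


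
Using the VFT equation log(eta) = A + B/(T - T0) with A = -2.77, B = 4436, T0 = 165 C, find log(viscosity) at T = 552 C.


VFT equation: log(eta) = A + B / (T - T0)
  T - T0 = 552 - 165 = 387
  B / (T - T0) = 4436 / 387 = 11.463
  log(eta) = -2.77 + 11.463 = 8.693

8.693


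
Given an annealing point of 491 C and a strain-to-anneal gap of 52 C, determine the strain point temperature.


Strain point = annealing point - difference:
  T_strain = 491 - 52 = 439 C

439 C


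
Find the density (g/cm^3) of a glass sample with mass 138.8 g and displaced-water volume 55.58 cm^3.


Use the definition of density:
  rho = mass / volume
  rho = 138.8 / 55.58 = 2.497 g/cm^3

2.497 g/cm^3


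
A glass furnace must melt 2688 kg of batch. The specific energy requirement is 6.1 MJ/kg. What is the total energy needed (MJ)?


Total energy = mass * specific energy
  E = 2688 * 6.1 = 16396.8 MJ

16396.8 MJ


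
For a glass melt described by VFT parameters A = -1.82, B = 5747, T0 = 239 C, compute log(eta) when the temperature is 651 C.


VFT equation: log(eta) = A + B / (T - T0)
  T - T0 = 651 - 239 = 412
  B / (T - T0) = 5747 / 412 = 13.949
  log(eta) = -1.82 + 13.949 = 12.129

12.129


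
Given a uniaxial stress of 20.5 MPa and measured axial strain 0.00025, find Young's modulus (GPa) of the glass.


Young's modulus: E = stress / strain
  E = 20.5 MPa / 0.00025 = 82000 MPa
Convert to GPa: 82000 / 1000 = 82.0 GPa

82.0 GPa


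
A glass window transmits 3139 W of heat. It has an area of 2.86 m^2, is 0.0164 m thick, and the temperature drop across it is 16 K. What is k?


Fourier's law rearranged: k = Q * t / (A * dT)
  Numerator = 3139 * 0.0164 = 51.4796
  Denominator = 2.86 * 16 = 45.76
  k = 51.4796 / 45.76 = 1.125 W/mK

1.125 W/mK


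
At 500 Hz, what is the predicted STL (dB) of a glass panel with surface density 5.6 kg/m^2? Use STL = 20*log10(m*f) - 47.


Mass law: STL = 20 * log10(m * f) - 47
  m * f = 5.6 * 500 = 2800
  log10(2800) = 3.44716
  STL = 20 * 3.44716 - 47 = 68.9432 - 47 = 21.9 dB

21.9 dB


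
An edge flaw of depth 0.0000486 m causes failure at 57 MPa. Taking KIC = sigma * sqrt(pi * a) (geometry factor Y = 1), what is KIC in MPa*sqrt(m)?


Fracture toughness: KIC = sigma * sqrt(pi * a)
  pi * a = pi * 0.0000486 = 0.000152681
  sqrt(pi * a) = 0.012356
  KIC = 57 * 0.012356 = 0.704 MPa*sqrt(m)

0.704 MPa*sqrt(m)


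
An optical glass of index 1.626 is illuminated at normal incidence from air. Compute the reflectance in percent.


Fresnel reflectance at normal incidence:
  R = ((n - 1)/(n + 1))^2
  (n - 1)/(n + 1) = (1.626 - 1)/(1.626 + 1) = 0.238385
  R = 0.238385^2 = 0.0568274
  R(%) = 0.0568274 * 100 = 5.683%

5.683%


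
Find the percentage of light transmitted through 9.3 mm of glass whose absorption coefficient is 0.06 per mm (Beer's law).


Beer-Lambert law: T = exp(-alpha * thickness)
  exponent = -0.06 * 9.3 = -0.558
  T = exp(-0.558) = 0.5724
  Percentage = 0.5724 * 100 = 57.24%

57.24%


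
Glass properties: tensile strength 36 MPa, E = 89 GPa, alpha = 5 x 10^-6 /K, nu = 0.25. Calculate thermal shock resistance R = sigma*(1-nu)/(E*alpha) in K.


Thermal shock resistance: R = sigma * (1 - nu) / (E * alpha)
  Numerator = 36 * (1 - 0.25) = 27.0
  Denominator = 89 * 1000 * (5 x 10^-6) = 0.445
  R = 27.0 / 0.445 = 60.7 K

60.7 K


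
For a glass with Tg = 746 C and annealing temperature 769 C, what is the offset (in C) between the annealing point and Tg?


Offset = T_anneal - Tg:
  offset = 769 - 746 = 23 C

23 C


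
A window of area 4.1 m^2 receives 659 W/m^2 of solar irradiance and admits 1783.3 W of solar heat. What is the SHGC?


Rearrange Q = Area * SHGC * Irradiance:
  SHGC = Q / (Area * Irradiance)
  SHGC = 1783.3 / (4.1 * 659) = 0.66

0.66


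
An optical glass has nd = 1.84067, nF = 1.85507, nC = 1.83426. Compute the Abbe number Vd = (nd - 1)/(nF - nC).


Abbe number formula: Vd = (nd - 1) / (nF - nC)
  nd - 1 = 1.84067 - 1 = 0.84067
  nF - nC = 1.85507 - 1.83426 = 0.02081
  Vd = 0.84067 / 0.02081 = 40.4

40.4


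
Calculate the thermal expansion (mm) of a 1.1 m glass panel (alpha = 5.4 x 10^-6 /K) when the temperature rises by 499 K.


Thermal expansion formula: dL = alpha * L0 * dT
  dL = (5.4 x 10^-6) * 1.1 * 499 = 0.00296406 m
Convert to mm: 0.00296406 * 1000 = 2.9641 mm

2.9641 mm


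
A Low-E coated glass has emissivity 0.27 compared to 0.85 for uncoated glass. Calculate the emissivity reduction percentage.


Percentage reduction = (1 - coated/uncoated) * 100
  Ratio = 0.27 / 0.85 = 0.3176
  Reduction = (1 - 0.3176) * 100 = 68.2%

68.2%


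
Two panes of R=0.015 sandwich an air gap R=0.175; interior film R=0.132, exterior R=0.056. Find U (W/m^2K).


Total thermal resistance (series):
  R_total = R_in + R_glass + R_air + R_glass + R_out
  R_total = 0.132 + 0.015 + 0.175 + 0.015 + 0.056 = 0.393 m^2K/W
U-value = 1 / R_total = 1 / 0.393 = 2.545 W/m^2K

2.545 W/m^2K


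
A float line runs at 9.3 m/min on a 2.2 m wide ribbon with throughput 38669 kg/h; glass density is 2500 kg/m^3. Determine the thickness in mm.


Ribbon cross-section from mass balance:
  Volume rate = throughput / density = 38669 / 2500 = 15.4676 m^3/h
  thickness = volume rate / (speed * 60 * width), i.e.
  thickness = throughput / (60 * speed * width * density) * 1000
  thickness = 38669 / (60 * 9.3 * 2.2 * 2500) * 1000 = 12.6 mm

12.6 mm


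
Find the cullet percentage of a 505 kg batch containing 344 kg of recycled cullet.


Cullet ratio = (cullet mass / total batch mass) * 100
  Ratio = 344 / 505 * 100 = 68.12%

68.12%


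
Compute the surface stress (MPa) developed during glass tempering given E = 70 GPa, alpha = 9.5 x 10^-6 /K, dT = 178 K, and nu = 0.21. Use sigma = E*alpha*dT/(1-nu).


Tempering stress: sigma = E * alpha * dT / (1 - nu)
  E (MPa) = 70 * 1000 = 70000
  Numerator = 70000 * (9.5 x 10^-6) * 178 = 118.37
  Denominator = 1 - 0.21 = 0.79
  sigma = 118.37 / 0.79 = 149.8 MPa

149.8 MPa


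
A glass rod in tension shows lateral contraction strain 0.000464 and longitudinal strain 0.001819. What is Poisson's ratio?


Poisson's ratio: nu = lateral strain / axial strain
  nu = 0.000464 / 0.001819 = 0.2551

0.2551


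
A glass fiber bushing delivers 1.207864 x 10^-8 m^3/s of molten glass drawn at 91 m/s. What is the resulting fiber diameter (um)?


Cross-sectional area from continuity:
  A = Q / v = 1.207864 x 10^-8 / 91 = 1.327323 x 10^-10 m^2
Diameter from circular cross-section:
  d = sqrt(4A / pi) * 10^6 (m -> um)
  d = sqrt(4 * 1.327323 x 10^-10 / pi) * 10^6 = 13.0 um

13.0 um


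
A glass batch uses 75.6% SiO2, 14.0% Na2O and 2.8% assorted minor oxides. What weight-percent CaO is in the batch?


Pieces sum to 100%:
  CaO = 100 - (SiO2 + Na2O + others)
  CaO = 100 - (75.6 + 14.0 + 2.8) = 7.6%

7.6%


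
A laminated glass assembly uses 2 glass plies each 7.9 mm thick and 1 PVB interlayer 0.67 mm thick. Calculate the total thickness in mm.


Total thickness = glass contribution + PVB contribution
  Glass: 2 * 7.9 = 15.8 mm
  PVB: 1 * 0.67 = 0.67 mm
  Total = 15.8 + 0.67 = 16.47 mm

16.47 mm


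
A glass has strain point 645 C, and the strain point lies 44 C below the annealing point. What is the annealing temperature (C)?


T_anneal = T_strain + gap:
  T_anneal = 645 + 44 = 689 C

689 C


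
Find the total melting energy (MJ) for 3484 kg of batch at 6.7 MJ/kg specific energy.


Total energy = mass * specific energy
  E = 3484 * 6.7 = 23342.8 MJ

23342.8 MJ


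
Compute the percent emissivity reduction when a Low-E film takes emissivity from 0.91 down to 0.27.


Percentage reduction = (1 - coated/uncoated) * 100
  Ratio = 0.27 / 0.91 = 0.2967
  Reduction = (1 - 0.2967) * 100 = 70.3%

70.3%


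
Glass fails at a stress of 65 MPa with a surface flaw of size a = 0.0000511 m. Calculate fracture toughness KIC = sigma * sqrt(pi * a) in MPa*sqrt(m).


Fracture toughness: KIC = sigma * sqrt(pi * a)
  pi * a = pi * 0.0000511 = 0.000160535
  sqrt(pi * a) = 0.01267
  KIC = 65 * 0.01267 = 0.824 MPa*sqrt(m)

0.824 MPa*sqrt(m)


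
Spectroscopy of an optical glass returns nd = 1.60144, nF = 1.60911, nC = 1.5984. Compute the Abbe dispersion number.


Abbe number formula: Vd = (nd - 1) / (nF - nC)
  nd - 1 = 1.60144 - 1 = 0.60144
  nF - nC = 1.60911 - 1.5984 = 0.01071
  Vd = 0.60144 / 0.01071 = 56.16

56.16


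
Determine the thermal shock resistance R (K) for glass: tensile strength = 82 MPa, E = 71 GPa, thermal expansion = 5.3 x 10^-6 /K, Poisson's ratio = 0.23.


Thermal shock resistance: R = sigma * (1 - nu) / (E * alpha)
  Numerator = 82 * (1 - 0.23) = 63.14
  Denominator = 71 * 1000 * (5.3 x 10^-6) = 0.3763
  R = 63.14 / 0.3763 = 167.8 K

167.8 K


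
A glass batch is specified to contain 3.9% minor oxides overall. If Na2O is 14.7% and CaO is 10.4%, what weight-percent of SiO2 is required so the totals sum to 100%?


Known pieces sum to 100%:
  SiO2 = 100 - (others + Na2O + CaO)
  SiO2 = 100 - (3.9 + 14.7 + 10.4) = 71.0%

71.0%


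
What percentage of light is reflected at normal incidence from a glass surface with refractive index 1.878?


Fresnel reflectance at normal incidence:
  R = ((n - 1)/(n + 1))^2
  (n - 1)/(n + 1) = (1.878 - 1)/(1.878 + 1) = 0.305073
  R = 0.305073^2 = 0.0930695
  R(%) = 0.0930695 * 100 = 9.307%

9.307%


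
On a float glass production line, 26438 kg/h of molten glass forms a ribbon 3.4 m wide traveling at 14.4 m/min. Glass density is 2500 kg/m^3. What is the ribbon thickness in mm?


Ribbon cross-section from mass balance:
  Volume rate = throughput / density = 26438 / 2500 = 10.5752 m^3/h
  thickness = volume rate / (speed * 60 * width), i.e.
  thickness = throughput / (60 * speed * width * density) * 1000
  thickness = 26438 / (60 * 14.4 * 3.4 * 2500) * 1000 = 3.6 mm

3.6 mm


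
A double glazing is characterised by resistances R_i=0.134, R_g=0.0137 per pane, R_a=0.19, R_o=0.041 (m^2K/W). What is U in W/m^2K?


Total thermal resistance (series):
  R_total = R_in + R_glass + R_air + R_glass + R_out
  R_total = 0.134 + 0.0137 + 0.19 + 0.0137 + 0.041 = 0.3924 m^2K/W
U-value = 1 / R_total = 1 / 0.3924 = 2.548 W/m^2K

2.548 W/m^2K


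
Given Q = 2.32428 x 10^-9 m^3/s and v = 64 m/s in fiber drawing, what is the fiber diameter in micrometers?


Cross-sectional area from continuity:
  A = Q / v = 2.32428 x 10^-9 / 64 = 3.631688 x 10^-11 m^2
Diameter from circular cross-section:
  d = sqrt(4A / pi) * 10^6 (m -> um)
  d = sqrt(4 * 3.631688 x 10^-11 / pi) * 10^6 = 6.8 um

6.8 um


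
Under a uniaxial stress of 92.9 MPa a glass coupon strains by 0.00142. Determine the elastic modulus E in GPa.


Young's modulus: E = stress / strain
  E = 92.9 MPa / 0.00142 = 65422.54 MPa
Convert to GPa: 65422.54 / 1000 = 65.42 GPa

65.42 GPa


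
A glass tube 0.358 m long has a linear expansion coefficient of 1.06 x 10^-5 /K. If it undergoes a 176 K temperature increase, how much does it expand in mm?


Thermal expansion formula: dL = alpha * L0 * dT
  dL = (1.06 x 10^-5) * 0.358 * 176 = 0.00066788 m
Convert to mm: 0.00066788 * 1000 = 0.6679 mm

0.6679 mm


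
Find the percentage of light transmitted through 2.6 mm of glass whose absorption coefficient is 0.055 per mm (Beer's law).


Beer-Lambert law: T = exp(-alpha * thickness)
  exponent = -0.055 * 2.6 = -0.143
  T = exp(-0.143) = 0.8668
  Percentage = 0.8668 * 100 = 86.68%

86.68%


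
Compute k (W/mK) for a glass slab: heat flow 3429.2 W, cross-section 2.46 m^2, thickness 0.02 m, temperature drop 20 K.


Fourier's law rearranged: k = Q * t / (A * dT)
  Numerator = 3429.2 * 0.02 = 68.584
  Denominator = 2.46 * 20 = 49.2
  k = 68.584 / 49.2 = 1.394 W/mK

1.394 W/mK


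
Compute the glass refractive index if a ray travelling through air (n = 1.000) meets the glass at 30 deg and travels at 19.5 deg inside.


Apply Snell's law: n1 * sin(theta1) = n2 * sin(theta2)
  n2 = n1 * sin(theta1) / sin(theta2)
  sin(30) = 0.5
  sin(19.5) = 0.333807
  n2 = 1.000 * 0.5 / 0.333807 = 1.4979

1.4979


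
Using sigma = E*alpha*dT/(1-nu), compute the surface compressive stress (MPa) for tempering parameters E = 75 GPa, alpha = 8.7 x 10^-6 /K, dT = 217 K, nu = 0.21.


Tempering stress: sigma = E * alpha * dT / (1 - nu)
  E (MPa) = 75 * 1000 = 75000
  Numerator = 75000 * (8.7 x 10^-6) * 217 = 141.5925
  Denominator = 1 - 0.21 = 0.79
  sigma = 141.5925 / 0.79 = 179.2 MPa

179.2 MPa


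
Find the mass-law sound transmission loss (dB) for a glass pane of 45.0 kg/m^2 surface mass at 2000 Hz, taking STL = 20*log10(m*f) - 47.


Mass law: STL = 20 * log10(m * f) - 47
  m * f = 45.0 * 2000 = 90000
  log10(90000) = 4.95424
  STL = 20 * 4.95424 - 47 = 99.0848 - 47 = 52.1 dB

52.1 dB


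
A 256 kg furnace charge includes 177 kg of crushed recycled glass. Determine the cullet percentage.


Cullet ratio = (cullet mass / total batch mass) * 100
  Ratio = 177 / 256 * 100 = 69.14%

69.14%


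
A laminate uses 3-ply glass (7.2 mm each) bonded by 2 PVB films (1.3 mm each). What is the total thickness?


Total thickness = glass contribution + PVB contribution
  Glass: 3 * 7.2 = 21.6 mm
  PVB: 2 * 1.3 = 2.6 mm
  Total = 21.6 + 2.6 = 24.2 mm

24.2 mm


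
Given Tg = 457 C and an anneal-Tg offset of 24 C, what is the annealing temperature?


The annealing temperature is Tg plus the offset:
  T_anneal = 457 + 24 = 481 C

481 C


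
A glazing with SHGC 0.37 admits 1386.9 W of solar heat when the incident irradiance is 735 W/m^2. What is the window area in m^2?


Rearrange Q = Area * SHGC * Irradiance:
  Area = Q / (SHGC * Irradiance)
  Area = 1386.9 / (0.37 * 735) = 5.1 m^2

5.1 m^2


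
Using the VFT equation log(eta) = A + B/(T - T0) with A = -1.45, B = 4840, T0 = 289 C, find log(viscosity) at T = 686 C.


VFT equation: log(eta) = A + B / (T - T0)
  T - T0 = 686 - 289 = 397
  B / (T - T0) = 4840 / 397 = 12.191
  log(eta) = -1.45 + 12.191 = 10.741

10.741


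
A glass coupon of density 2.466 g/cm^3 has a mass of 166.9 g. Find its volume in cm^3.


Rearrange rho = m / V:
  V = m / rho
  V = 166.9 / 2.466 = 67.68 cm^3

67.68 cm^3


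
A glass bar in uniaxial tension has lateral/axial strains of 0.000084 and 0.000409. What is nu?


Poisson's ratio: nu = lateral strain / axial strain
  nu = 0.000084 / 0.000409 = 0.2054

0.2054


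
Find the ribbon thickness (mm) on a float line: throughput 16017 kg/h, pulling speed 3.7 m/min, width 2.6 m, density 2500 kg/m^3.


Ribbon cross-section from mass balance:
  Volume rate = throughput / density = 16017 / 2500 = 6.4068 m^3/h
  thickness = volume rate / (speed * 60 * width), i.e.
  thickness = throughput / (60 * speed * width * density) * 1000
  thickness = 16017 / (60 * 3.7 * 2.6 * 2500) * 1000 = 11.1 mm

11.1 mm


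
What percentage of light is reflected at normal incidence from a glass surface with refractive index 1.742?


Fresnel reflectance at normal incidence:
  R = ((n - 1)/(n + 1))^2
  (n - 1)/(n + 1) = (1.742 - 1)/(1.742 + 1) = 0.270605
  R = 0.270605^2 = 0.0732271
  R(%) = 0.0732271 * 100 = 7.323%

7.323%


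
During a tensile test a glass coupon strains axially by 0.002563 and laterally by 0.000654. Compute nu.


Poisson's ratio: nu = lateral strain / axial strain
  nu = 0.000654 / 0.002563 = 0.2552

0.2552


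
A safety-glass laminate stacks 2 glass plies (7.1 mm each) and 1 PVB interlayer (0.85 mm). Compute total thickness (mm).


Total thickness = glass contribution + PVB contribution
  Glass: 2 * 7.1 = 14.2 mm
  PVB: 1 * 0.85 = 0.85 mm
  Total = 14.2 + 0.85 = 15.05 mm

15.05 mm


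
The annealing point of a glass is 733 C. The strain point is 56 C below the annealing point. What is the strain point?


Strain point = annealing point - difference:
  T_strain = 733 - 56 = 677 C

677 C


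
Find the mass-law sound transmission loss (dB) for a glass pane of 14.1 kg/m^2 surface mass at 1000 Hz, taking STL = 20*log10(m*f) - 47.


Mass law: STL = 20 * log10(m * f) - 47
  m * f = 14.1 * 1000 = 14100
  log10(14100) = 4.14922
  STL = 20 * 4.14922 - 47 = 82.9844 - 47 = 36.0 dB

36.0 dB


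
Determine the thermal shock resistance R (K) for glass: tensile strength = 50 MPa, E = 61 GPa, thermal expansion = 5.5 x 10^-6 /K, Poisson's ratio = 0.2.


Thermal shock resistance: R = sigma * (1 - nu) / (E * alpha)
  Numerator = 50 * (1 - 0.2) = 40.0
  Denominator = 61 * 1000 * (5.5 x 10^-6) = 0.3355
  R = 40.0 / 0.3355 = 119.2 K

119.2 K


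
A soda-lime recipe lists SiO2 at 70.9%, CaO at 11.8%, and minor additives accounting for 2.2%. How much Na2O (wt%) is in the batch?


Pieces sum to 100%:
  Na2O = 100 - (SiO2 + CaO + others)
  Na2O = 100 - (70.9 + 11.8 + 2.2) = 15.1%

15.1%


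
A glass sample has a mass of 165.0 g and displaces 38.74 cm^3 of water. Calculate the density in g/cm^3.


Use the definition of density:
  rho = mass / volume
  rho = 165.0 / 38.74 = 4.259 g/cm^3

4.259 g/cm^3


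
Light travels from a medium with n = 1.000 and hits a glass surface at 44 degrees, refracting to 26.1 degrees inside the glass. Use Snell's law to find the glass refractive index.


Apply Snell's law: n1 * sin(theta1) = n2 * sin(theta2)
  n2 = n1 * sin(theta1) / sin(theta2)
  sin(44) = 0.694658
  sin(26.1) = 0.439939
  n2 = 1.000 * 0.694658 / 0.439939 = 1.579

1.579


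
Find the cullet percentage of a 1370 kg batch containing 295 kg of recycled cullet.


Cullet ratio = (cullet mass / total batch mass) * 100
  Ratio = 295 / 1370 * 100 = 21.53%

21.53%


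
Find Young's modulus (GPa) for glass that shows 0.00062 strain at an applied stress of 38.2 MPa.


Young's modulus: E = stress / strain
  E = 38.2 MPa / 0.00062 = 61612.9 MPa
Convert to GPa: 61612.9 / 1000 = 61.61 GPa

61.61 GPa


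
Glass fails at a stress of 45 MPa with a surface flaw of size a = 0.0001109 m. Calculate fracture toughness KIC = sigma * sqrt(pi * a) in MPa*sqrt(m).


Fracture toughness: KIC = sigma * sqrt(pi * a)
  pi * a = pi * 0.0001109 = 0.000348403
  sqrt(pi * a) = 0.018666
  KIC = 45 * 0.018666 = 0.84 MPa*sqrt(m)

0.84 MPa*sqrt(m)


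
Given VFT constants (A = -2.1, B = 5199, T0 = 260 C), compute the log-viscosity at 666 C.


VFT equation: log(eta) = A + B / (T - T0)
  T - T0 = 666 - 260 = 406
  B / (T - T0) = 5199 / 406 = 12.805
  log(eta) = -2.1 + 12.805 = 10.705

10.705


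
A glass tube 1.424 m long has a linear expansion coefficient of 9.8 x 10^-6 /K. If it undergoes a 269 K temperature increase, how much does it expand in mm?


Thermal expansion formula: dL = alpha * L0 * dT
  dL = (9.8 x 10^-6) * 1.424 * 269 = 0.00375395 m
Convert to mm: 0.00375395 * 1000 = 3.7539 mm

3.7539 mm


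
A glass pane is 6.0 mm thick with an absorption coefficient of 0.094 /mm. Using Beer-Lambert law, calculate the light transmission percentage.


Beer-Lambert law: T = exp(-alpha * thickness)
  exponent = -0.094 * 6.0 = -0.564
  T = exp(-0.564) = 0.5689
  Percentage = 0.5689 * 100 = 56.89%

56.89%


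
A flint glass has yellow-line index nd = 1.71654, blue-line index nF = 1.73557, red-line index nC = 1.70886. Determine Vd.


Abbe number formula: Vd = (nd - 1) / (nF - nC)
  nd - 1 = 1.71654 - 1 = 0.71654
  nF - nC = 1.73557 - 1.70886 = 0.02671
  Vd = 0.71654 / 0.02671 = 26.83

26.83


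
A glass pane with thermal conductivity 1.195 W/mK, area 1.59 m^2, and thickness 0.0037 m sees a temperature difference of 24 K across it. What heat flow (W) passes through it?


Fourier's law: Q = k * A * dT / t
  Q = 1.195 * 1.59 * 24 / 0.0037
  Q = 45.6012 / 0.0037 = 12324.6 W

12324.6 W


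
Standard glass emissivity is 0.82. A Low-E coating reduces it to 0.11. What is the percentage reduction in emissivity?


Percentage reduction = (1 - coated/uncoated) * 100
  Ratio = 0.11 / 0.82 = 0.1341
  Reduction = (1 - 0.1341) * 100 = 86.6%

86.6%


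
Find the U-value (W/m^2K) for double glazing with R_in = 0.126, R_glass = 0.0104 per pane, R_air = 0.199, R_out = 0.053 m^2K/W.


Total thermal resistance (series):
  R_total = R_in + R_glass + R_air + R_glass + R_out
  R_total = 0.126 + 0.0104 + 0.199 + 0.0104 + 0.053 = 0.3988 m^2K/W
U-value = 1 / R_total = 1 / 0.3988 = 2.508 W/m^2K

2.508 W/m^2K


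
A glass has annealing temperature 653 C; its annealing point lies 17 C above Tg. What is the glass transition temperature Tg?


Rearrange T_anneal = Tg + offset for Tg:
  Tg = T_anneal - offset = 653 - 17 = 636 C

636 C


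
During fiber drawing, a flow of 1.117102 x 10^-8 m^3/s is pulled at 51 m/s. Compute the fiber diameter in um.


Cross-sectional area from continuity:
  A = Q / v = 1.117102 x 10^-8 / 51 = 2.190396 x 10^-10 m^2
Diameter from circular cross-section:
  d = sqrt(4A / pi) * 10^6 (m -> um)
  d = sqrt(4 * 2.190396 x 10^-10 / pi) * 10^6 = 16.7 um

16.7 um


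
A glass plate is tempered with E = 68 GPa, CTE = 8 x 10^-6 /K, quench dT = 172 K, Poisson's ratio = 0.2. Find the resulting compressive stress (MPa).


Tempering stress: sigma = E * alpha * dT / (1 - nu)
  E (MPa) = 68 * 1000 = 68000
  Numerator = 68000 * (8 x 10^-6) * 172 = 93.568
  Denominator = 1 - 0.2 = 0.8
  sigma = 93.568 / 0.8 = 117.0 MPa

117.0 MPa


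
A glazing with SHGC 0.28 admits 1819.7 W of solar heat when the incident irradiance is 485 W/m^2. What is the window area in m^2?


Rearrange Q = Area * SHGC * Irradiance:
  Area = Q / (SHGC * Irradiance)
  Area = 1819.7 / (0.28 * 485) = 13.4 m^2

13.4 m^2


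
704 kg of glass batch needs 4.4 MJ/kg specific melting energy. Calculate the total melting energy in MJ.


Total energy = mass * specific energy
  E = 704 * 4.4 = 3097.6 MJ

3097.6 MJ


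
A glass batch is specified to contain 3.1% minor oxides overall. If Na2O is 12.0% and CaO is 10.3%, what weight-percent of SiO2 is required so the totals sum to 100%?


Known pieces sum to 100%:
  SiO2 = 100 - (others + Na2O + CaO)
  SiO2 = 100 - (3.1 + 12.0 + 10.3) = 74.6%

74.6%


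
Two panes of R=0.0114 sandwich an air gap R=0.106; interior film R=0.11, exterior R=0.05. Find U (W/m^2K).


Total thermal resistance (series):
  R_total = R_in + R_glass + R_air + R_glass + R_out
  R_total = 0.11 + 0.0114 + 0.106 + 0.0114 + 0.05 = 0.2888 m^2K/W
U-value = 1 / R_total = 1 / 0.2888 = 3.463 W/m^2K

3.463 W/m^2K


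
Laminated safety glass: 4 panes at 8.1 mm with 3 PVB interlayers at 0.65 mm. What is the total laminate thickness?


Total thickness = glass contribution + PVB contribution
  Glass: 4 * 8.1 = 32.4 mm
  PVB: 3 * 0.65 = 1.95 mm
  Total = 32.4 + 1.95 = 34.35 mm

34.35 mm


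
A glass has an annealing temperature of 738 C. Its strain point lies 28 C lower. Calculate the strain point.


Strain point = annealing point - difference:
  T_strain = 738 - 28 = 710 C

710 C


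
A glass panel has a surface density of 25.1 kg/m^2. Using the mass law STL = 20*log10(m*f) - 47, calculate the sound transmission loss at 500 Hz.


Mass law: STL = 20 * log10(m * f) - 47
  m * f = 25.1 * 500 = 12550
  log10(12550) = 4.09864
  STL = 20 * 4.09864 - 47 = 81.9728 - 47 = 35.0 dB

35.0 dB


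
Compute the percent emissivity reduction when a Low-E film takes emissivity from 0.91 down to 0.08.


Percentage reduction = (1 - coated/uncoated) * 100
  Ratio = 0.08 / 0.91 = 0.0879
  Reduction = (1 - 0.0879) * 100 = 91.2%

91.2%


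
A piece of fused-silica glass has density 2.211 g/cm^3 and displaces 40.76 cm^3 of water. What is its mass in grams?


Rearrange rho = m / V:
  m = rho * V
  m = 2.211 * 40.76 = 90.12 g

90.12 g


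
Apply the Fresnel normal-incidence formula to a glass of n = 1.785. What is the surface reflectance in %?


Fresnel reflectance at normal incidence:
  R = ((n - 1)/(n + 1))^2
  (n - 1)/(n + 1) = (1.785 - 1)/(1.785 + 1) = 0.281867
  R = 0.281867^2 = 0.079449
  R(%) = 0.079449 * 100 = 7.945%

7.945%


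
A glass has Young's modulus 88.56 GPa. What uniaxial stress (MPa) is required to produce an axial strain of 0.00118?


Rearrange E = sigma / epsilon:
  sigma = E * epsilon
  E (MPa) = 88.56 * 1000 = 88560
  sigma = 88560 * 0.00118 = 104.5 MPa

104.5 MPa


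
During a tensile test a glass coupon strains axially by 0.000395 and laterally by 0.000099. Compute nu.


Poisson's ratio: nu = lateral strain / axial strain
  nu = 0.000099 / 0.000395 = 0.2506

0.2506


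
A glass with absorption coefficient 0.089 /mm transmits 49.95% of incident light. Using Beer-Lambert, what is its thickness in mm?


Rearrange T = exp(-alpha * thickness):
  thickness = -ln(T) / alpha
  T = 49.95/100 = 0.4995
  ln(T) = -0.69415
  -ln(T) = 0.69415
  thickness = 0.69415 / 0.089 = 7.8 mm

7.8 mm


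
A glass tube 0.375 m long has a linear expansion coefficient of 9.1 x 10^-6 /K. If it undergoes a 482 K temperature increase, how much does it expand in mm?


Thermal expansion formula: dL = alpha * L0 * dT
  dL = (9.1 x 10^-6) * 0.375 * 482 = 0.00164482 m
Convert to mm: 0.00164482 * 1000 = 1.6448 mm

1.6448 mm


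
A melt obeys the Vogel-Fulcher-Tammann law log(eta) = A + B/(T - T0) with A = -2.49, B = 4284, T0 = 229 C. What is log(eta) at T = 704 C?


VFT equation: log(eta) = A + B / (T - T0)
  T - T0 = 704 - 229 = 475
  B / (T - T0) = 4284 / 475 = 9.019
  log(eta) = -2.49 + 9.019 = 6.529

6.529


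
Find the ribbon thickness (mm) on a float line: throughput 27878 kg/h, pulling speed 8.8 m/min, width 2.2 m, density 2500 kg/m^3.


Ribbon cross-section from mass balance:
  Volume rate = throughput / density = 27878 / 2500 = 11.1512 m^3/h
  thickness = volume rate / (speed * 60 * width), i.e.
  thickness = throughput / (60 * speed * width * density) * 1000
  thickness = 27878 / (60 * 8.8 * 2.2 * 2500) * 1000 = 9.6 mm

9.6 mm


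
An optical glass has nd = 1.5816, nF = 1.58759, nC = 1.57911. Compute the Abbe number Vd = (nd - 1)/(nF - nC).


Abbe number formula: Vd = (nd - 1) / (nF - nC)
  nd - 1 = 1.5816 - 1 = 0.5816
  nF - nC = 1.58759 - 1.57911 = 0.00848
  Vd = 0.5816 / 0.00848 = 68.58

68.58


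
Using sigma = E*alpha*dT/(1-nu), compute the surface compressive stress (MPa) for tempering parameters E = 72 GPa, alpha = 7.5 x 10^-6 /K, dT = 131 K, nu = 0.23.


Tempering stress: sigma = E * alpha * dT / (1 - nu)
  E (MPa) = 72 * 1000 = 72000
  Numerator = 72000 * (7.5 x 10^-6) * 131 = 70.74
  Denominator = 1 - 0.23 = 0.77
  sigma = 70.74 / 0.77 = 91.9 MPa

91.9 MPa


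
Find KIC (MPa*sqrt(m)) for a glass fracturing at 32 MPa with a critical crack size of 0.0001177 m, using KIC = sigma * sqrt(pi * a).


Fracture toughness: KIC = sigma * sqrt(pi * a)
  pi * a = pi * 0.0001177 = 0.000369765
  sqrt(pi * a) = 0.019229
  KIC = 32 * 0.019229 = 0.615 MPa*sqrt(m)

0.615 MPa*sqrt(m)


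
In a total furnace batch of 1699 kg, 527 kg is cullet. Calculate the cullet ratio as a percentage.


Cullet ratio = (cullet mass / total batch mass) * 100
  Ratio = 527 / 1699 * 100 = 31.02%

31.02%


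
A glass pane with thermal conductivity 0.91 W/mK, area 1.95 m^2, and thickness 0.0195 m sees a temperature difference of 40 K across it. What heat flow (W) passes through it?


Fourier's law: Q = k * A * dT / t
  Q = 0.91 * 1.95 * 40 / 0.0195
  Q = 70.98 / 0.0195 = 3640 W

3640 W


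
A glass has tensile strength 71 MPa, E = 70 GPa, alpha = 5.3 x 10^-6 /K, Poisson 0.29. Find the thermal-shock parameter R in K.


Thermal shock resistance: R = sigma * (1 - nu) / (E * alpha)
  Numerator = 71 * (1 - 0.29) = 50.41
  Denominator = 70 * 1000 * (5.3 x 10^-6) = 0.371
  R = 50.41 / 0.371 = 135.9 K

135.9 K
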